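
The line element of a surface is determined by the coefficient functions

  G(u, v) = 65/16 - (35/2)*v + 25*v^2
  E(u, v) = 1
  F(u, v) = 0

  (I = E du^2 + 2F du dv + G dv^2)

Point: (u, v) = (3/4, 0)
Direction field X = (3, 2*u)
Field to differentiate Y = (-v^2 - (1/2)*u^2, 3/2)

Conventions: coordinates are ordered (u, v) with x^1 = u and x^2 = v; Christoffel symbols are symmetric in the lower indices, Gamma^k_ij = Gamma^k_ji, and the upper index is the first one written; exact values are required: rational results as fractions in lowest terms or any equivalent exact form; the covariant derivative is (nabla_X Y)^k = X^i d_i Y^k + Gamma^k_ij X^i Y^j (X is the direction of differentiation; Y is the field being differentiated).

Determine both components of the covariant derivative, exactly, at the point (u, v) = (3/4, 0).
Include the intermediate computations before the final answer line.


E = 1, F = 0, G = 65/16 at the point
E_u = 0, E_v = 0, F_u = 0, F_v = 0, G_u = 0, G_v = -35/2
EG - F^2 = 65/16;  g^inv = (16/65) * [[65/16, 0], [0, 1]]
first-kind symbols [ij,l] = (1/2)(d_i g_jl + d_j g_il - d_l g_ij): [uu,u] = E_u/2 = 0, [uu,v] = F_u - E_v/2 = 0, [uv,u] = E_v/2 = 0, [uv,v] = G_u/2 = 0, [vv,u] = F_v - G_u/2 = 0, [vv,v] = G_v/2 = -35/4
Gamma^u_ij = (G*[ij,u] - F*[ij,v])/(EG - F^2), Gamma^v_ij = (E*[ij,v] - F*[ij,u])/(EG - F^2)
Gamma_uuu = 0, Gamma_uuv = 0, Gamma_uvv = 0, Gamma_vuu = 0, Gamma_vuv = 0, Gamma_vvv = -28/13
X = (3, 3/2), Y = (-9/32, 3/2) at the point

Answer: (nabla_X Y)^u = -9/4, (nabla_X Y)^v = -63/13


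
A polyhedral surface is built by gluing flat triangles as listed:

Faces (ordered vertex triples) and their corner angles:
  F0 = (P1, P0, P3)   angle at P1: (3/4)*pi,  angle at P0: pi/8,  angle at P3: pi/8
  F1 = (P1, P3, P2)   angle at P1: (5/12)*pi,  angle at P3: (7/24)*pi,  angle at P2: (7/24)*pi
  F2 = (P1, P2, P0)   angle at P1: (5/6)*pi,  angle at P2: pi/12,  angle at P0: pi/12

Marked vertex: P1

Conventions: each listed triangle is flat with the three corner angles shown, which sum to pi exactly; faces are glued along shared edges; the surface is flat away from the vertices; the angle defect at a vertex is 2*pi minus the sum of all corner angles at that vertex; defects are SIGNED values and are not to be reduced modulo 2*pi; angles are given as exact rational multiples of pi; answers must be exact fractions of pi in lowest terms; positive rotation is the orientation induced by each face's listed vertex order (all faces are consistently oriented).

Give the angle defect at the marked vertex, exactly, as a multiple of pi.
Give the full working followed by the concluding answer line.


Sum of corner angles at P1: 2*pi
defect = 2*pi - 2*pi

Answer: defect(P1) = 0


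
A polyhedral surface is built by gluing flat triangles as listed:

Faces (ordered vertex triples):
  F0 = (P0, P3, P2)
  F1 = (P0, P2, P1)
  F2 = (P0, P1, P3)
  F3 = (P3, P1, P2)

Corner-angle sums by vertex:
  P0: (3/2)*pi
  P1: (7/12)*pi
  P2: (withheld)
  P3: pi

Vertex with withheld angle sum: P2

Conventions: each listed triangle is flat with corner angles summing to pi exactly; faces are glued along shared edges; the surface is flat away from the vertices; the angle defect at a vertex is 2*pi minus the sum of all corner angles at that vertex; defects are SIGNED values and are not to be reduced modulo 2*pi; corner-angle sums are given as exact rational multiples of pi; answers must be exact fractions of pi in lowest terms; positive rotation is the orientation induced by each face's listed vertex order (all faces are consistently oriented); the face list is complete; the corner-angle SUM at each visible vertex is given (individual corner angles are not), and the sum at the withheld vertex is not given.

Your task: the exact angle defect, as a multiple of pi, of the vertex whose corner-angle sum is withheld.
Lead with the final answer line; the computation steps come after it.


Answer: defect(P2) = (13/12)*pi

V = 4, E = 6, F = 4; chi = V - E + F = 2
Gauss-Bonnet: total defect = 2*pi*chi = 4*pi; visible defects sum to (35/12)*pi


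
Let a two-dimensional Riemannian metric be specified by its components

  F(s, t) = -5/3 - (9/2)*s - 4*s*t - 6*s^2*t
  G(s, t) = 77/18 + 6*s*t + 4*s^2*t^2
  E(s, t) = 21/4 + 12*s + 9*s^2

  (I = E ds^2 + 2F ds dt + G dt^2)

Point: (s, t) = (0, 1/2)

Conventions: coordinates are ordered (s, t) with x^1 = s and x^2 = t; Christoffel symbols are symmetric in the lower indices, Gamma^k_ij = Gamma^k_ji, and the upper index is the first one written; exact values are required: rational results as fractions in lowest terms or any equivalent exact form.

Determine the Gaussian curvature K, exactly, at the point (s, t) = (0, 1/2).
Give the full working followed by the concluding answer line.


E = 21/4, F = -5/3, G = 77/18, EG - F^2 = 1417/72 at the point
E_s = 12, E_t = 0, F_s = -13/2, F_t = 0, G_s = 3, G_t = 0
E_tt = 0, F_st = -4, G_ss = 2
K follows from Brioschi's formula, (det M1 - det M2)/(EG - F^2)^2.
M1 = [[-E_tt/2 + F_st - G_ss/2, E_s/2, F_s - E_t/2], [F_t - G_s/2, E, F], [G_t/2, F, G]] = [[-5, 6, -13/2], [-3/2, 21/4, -5/3], [0, -5/3, 77/18]]; det M1 = -5483/72
M2 = [[0, E_t/2, G_s/2], [E_t/2, E, F], [G_s/2, F, G]] = [[0, 0, 3/2], [0, 21/4, -5/3], [3/2, -5/3, 77/18]]; det M2 = -189/16
det M1 - det M2 = -9265/144; K = -9265/144 / (1417/72)^2 = -3060/18421

Answer: K = -3060/18421


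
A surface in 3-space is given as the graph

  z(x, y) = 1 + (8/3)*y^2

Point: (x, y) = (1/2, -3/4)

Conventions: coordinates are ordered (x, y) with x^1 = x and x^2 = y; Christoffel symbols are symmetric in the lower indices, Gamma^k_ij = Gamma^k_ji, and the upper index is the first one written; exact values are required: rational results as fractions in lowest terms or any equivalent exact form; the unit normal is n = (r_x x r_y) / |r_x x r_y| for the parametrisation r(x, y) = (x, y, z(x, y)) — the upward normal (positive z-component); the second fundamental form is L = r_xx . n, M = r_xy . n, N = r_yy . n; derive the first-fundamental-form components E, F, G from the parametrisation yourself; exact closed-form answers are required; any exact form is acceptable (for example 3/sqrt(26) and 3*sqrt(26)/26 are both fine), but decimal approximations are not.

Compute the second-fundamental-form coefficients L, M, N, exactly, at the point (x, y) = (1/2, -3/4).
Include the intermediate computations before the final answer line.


z_x = 0, z_y = -4, z_xx = 0, z_xy = 0, z_yy = 16/3
E = 1, F = 0, G = 17; answer radicand W^2 = 17
unnormalised second-form numerators: l = 0, m = 0, n = 16/3; L = l/sqrt(17), and similarly M = m/sqrt(W^2), N = n/sqrt(W^2)

Answer: L = 0, M = 0, N = 16*sqrt(17)/51


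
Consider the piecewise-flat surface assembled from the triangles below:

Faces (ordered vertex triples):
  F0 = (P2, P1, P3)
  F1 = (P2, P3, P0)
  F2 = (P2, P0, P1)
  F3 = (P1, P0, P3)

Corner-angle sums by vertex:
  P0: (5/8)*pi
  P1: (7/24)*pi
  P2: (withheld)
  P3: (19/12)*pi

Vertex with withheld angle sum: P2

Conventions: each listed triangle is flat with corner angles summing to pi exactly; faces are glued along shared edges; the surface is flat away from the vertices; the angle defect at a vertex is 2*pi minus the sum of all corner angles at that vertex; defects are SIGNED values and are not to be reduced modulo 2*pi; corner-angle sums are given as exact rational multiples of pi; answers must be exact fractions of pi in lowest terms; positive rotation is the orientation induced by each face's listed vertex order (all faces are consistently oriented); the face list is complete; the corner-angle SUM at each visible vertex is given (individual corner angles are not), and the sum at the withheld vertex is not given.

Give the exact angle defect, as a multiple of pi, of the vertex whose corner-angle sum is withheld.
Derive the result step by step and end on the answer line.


V = 4, E = 6, F = 4; chi = V - E + F = 2
Gauss-Bonnet: total defect = 2*pi*chi = 4*pi; visible defects sum to (7/2)*pi

Answer: defect(P2) = pi/2


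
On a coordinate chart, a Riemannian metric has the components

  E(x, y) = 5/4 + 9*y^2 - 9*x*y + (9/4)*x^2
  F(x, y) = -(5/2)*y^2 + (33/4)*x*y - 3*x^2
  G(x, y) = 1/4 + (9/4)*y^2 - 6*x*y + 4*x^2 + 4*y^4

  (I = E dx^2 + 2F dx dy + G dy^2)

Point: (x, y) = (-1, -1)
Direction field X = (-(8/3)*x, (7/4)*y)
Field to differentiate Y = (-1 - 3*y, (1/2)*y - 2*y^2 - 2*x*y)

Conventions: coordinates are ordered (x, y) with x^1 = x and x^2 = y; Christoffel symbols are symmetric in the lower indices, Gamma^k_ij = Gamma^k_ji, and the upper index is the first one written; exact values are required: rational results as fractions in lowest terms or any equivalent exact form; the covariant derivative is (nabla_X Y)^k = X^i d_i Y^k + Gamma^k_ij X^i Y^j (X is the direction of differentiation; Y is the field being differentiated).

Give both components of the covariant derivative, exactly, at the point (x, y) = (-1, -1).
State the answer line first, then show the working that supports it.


Answer: (nabla_X Y)^x = 52801/1048, (nabla_X Y)^y = -63193/1572

E = 7/2, F = 11/4, G = 9/2 at the point
E_x = 9/2, E_y = -9, F_x = -9/4, F_y = -13/4, G_x = -2, G_y = -29/2
EG - F^2 = 131/16;  g^inv = (16/131) * [[9/2, -11/4], [-11/4, 7/2]]
first-kind symbols [ij,l] = (1/2)(d_i g_jl + d_j g_il - d_l g_ij): [xx,x] = E_x/2 = 9/4, [xx,y] = F_x - E_y/2 = 9/4, [xy,x] = E_y/2 = -9/2, [xy,y] = G_x/2 = -1, [yy,x] = F_y - G_x/2 = -9/4, [yy,y] = G_y/2 = -29/4
Gamma^x_ij = (G*[ij,x] - F*[ij,y])/(EG - F^2), Gamma^y_ij = (E*[ij,y] - F*[ij,x])/(EG - F^2)
Gamma_xxx = 63/131, Gamma_xxy = -280/131, Gamma_xyy = 157/131, Gamma_yxx = 27/131, Gamma_yxy = 142/131, Gamma_yyy = -307/131
X = (8/3, -7/4), Y = (2, -9/2) at the point


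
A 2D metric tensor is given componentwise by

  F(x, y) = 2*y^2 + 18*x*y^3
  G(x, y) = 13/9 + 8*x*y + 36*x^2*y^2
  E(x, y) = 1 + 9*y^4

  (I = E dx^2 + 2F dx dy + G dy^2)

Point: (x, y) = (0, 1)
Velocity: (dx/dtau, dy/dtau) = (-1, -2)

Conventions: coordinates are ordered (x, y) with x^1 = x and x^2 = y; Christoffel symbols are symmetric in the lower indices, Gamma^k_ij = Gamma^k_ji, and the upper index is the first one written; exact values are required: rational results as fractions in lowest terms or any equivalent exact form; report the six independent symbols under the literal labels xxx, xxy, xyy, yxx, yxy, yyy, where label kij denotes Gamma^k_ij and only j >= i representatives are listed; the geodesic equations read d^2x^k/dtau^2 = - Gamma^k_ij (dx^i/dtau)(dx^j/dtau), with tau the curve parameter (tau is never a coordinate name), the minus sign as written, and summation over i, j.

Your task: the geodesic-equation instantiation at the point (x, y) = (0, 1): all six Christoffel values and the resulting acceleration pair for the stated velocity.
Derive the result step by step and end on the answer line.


E = 10, F = 2, G = 13/9 at the point
E_x = 0, E_y = 36, F_x = 18, F_y = 4, G_x = 8, G_y = 0
EG - F^2 = 94/9;  g^inv = (9/94) * [[13/9, -2], [-2, 10]]
first-kind symbols [ij,l] = (1/2)(d_i g_jl + d_j g_il - d_l g_ij): [xx,x] = E_x/2 = 0, [xx,y] = F_x - E_y/2 = 0, [xy,x] = E_y/2 = 18, [xy,y] = G_x/2 = 4, [yy,x] = F_y - G_x/2 = 0, [yy,y] = G_y/2 = 0
Gamma^x_ij = (G*[ij,x] - F*[ij,y])/(EG - F^2), Gamma^y_ij = (E*[ij,y] - F*[ij,x])/(EG - F^2)
Gamma_xxx = 0, Gamma_xxy = 81/47, Gamma_xyy = 0, Gamma_yxx = 0, Gamma_yxy = 18/47, Gamma_yyy = 0
d^2x/dtau^2 = -(Gamma_xxx*(-1)^2 + 2*Gamma_xxy*(-1)*(-2) + Gamma_xyy*(-2)^2) = -324/47
d^2y/dtau^2 = -(Gamma_yxx*(-1)^2 + 2*Gamma_yxy*(-1)*(-2) + Gamma_yyy*(-2)^2) = -72/47

Answer: Gamma_xxx = 0, Gamma_xxy = 81/47, Gamma_xyy = 0, Gamma_yxx = 0, Gamma_yxy = 18/47, Gamma_yyy = 0; accelerations (d^2x/dtau^2, d^2y/dtau^2) = (-324/47, -72/47)


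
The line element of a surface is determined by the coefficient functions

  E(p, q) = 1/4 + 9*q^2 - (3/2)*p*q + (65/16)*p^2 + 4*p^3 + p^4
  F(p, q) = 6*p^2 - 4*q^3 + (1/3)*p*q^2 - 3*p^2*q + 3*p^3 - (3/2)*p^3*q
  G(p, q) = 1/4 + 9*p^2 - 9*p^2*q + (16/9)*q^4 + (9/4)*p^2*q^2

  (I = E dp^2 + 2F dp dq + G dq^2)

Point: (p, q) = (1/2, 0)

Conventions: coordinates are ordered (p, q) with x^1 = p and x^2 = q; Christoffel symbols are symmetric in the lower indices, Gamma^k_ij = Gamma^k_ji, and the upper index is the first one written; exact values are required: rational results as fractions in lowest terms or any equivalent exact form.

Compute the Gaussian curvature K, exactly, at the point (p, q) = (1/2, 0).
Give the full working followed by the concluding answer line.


E = 117/64, F = 15/8, G = 5/2, EG - F^2 = 135/128 at the point
E_p = 121/16, E_q = -3/4, F_p = 33/4, F_q = -15/16, G_p = 9, G_q = -9/4
E_qq = 18, F_pq = -33/8, G_pp = 18
K follows from Brioschi's formula, (det M1 - det M2)/(EG - F^2)^2.
M1 = [[-E_qq/2 + F_pq - G_pp/2, E_p/2, F_p - E_q/2], [F_q - G_p/2, E, F], [G_q/2, F, G]] = [[-177/8, 121/32, 69/8], [-87/16, 117/64, 15/8], [-9/8, 15/8, 5/2]]; det M1 = -205233/4096
M2 = [[0, E_q/2, G_p/2], [E_q/2, E, F], [G_p/2, F, G]] = [[0, -3/8, 9/2], [-3/8, 117/64, 15/8], [9/2, 15/8, 5/2]]; det M2 = -11187/256
det M1 - det M2 = -26241/4096; K = -26241/4096 / (135/128)^2 = -34988/6075

Answer: K = -34988/6075


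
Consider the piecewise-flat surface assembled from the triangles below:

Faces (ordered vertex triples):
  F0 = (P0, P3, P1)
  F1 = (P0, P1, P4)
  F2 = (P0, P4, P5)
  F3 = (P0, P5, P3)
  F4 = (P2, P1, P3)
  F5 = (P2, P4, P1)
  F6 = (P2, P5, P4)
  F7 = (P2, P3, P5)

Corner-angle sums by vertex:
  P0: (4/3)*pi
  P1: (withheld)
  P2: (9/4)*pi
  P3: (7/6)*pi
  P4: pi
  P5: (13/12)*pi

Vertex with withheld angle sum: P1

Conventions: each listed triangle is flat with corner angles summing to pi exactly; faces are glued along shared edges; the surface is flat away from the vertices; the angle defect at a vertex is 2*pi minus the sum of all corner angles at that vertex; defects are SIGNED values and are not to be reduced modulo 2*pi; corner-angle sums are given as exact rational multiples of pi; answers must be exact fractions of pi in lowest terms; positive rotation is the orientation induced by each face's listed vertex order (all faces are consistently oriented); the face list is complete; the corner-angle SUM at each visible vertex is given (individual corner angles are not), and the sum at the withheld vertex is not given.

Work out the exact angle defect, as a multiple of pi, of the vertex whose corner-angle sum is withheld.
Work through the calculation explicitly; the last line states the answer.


V = 6, E = 12, F = 8; chi = V - E + F = 2
Gauss-Bonnet: total defect = 2*pi*chi = 4*pi; visible defects sum to (19/6)*pi

Answer: defect(P1) = (5/6)*pi


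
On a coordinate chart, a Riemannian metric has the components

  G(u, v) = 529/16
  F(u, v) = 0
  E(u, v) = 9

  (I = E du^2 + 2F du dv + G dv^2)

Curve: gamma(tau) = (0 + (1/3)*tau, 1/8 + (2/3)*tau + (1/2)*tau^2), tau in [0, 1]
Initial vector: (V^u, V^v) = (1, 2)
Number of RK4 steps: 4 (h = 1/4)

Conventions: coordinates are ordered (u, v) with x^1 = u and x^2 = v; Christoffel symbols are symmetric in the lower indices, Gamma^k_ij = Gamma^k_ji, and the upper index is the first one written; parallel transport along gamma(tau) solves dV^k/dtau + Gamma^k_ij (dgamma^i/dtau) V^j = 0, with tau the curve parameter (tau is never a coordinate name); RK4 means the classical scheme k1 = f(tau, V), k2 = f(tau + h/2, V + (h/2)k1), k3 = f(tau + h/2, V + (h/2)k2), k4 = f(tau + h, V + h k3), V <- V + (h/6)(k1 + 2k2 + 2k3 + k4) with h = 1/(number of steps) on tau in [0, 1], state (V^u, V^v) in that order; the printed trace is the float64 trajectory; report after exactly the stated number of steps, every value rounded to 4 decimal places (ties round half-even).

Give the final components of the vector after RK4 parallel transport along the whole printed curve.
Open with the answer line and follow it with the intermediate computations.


Answer: V^u = 1.0000, V^v = 2.0000

gamma'(tau) = (1/3, 2/3 + tau); f(tau, V)^k = -Gamma^k_ij(gamma(tau)) gamma'^i(tau) V^j; h = 1/4; intermediate values shown to 6 dp
curve data and Christoffel symbols at the stage parameters:
  tau = 0.000000: gamma = (0.000000, 0.125000), gamma' = (0.333333, 0.666667); Gamma_uuu = 0.000000, Gamma_uuv = 0.000000, Gamma_uvv = 0.000000, Gamma_vuu = 0.000000, Gamma_vuv = 0.000000, Gamma_vvv = 0.000000
  tau = 0.125000: gamma = (0.041667, 0.216146), gamma' = (0.333333, 0.791667); Gamma_uuu = 0.000000, Gamma_uuv = 0.000000, Gamma_uvv = 0.000000, Gamma_vuu = 0.000000, Gamma_vuv = 0.000000, Gamma_vvv = 0.000000
  tau = 0.250000: gamma = (0.083333, 0.322917), gamma' = (0.333333, 0.916667); Gamma_uuu = 0.000000, Gamma_uuv = 0.000000, Gamma_uvv = 0.000000, Gamma_vuu = 0.000000, Gamma_vuv = 0.000000, Gamma_vvv = 0.000000
  tau = 0.375000: gamma = (0.125000, 0.445312), gamma' = (0.333333, 1.041667); Gamma_uuu = 0.000000, Gamma_uuv = 0.000000, Gamma_uvv = 0.000000, Gamma_vuu = 0.000000, Gamma_vuv = 0.000000, Gamma_vvv = 0.000000
  tau = 0.500000: gamma = (0.166667, 0.583333), gamma' = (0.333333, 1.166667); Gamma_uuu = 0.000000, Gamma_uuv = 0.000000, Gamma_uvv = 0.000000, Gamma_vuu = 0.000000, Gamma_vuv = 0.000000, Gamma_vvv = 0.000000
  tau = 0.625000: gamma = (0.208333, 0.736979), gamma' = (0.333333, 1.291667); Gamma_uuu = 0.000000, Gamma_uuv = 0.000000, Gamma_uvv = 0.000000, Gamma_vuu = 0.000000, Gamma_vuv = 0.000000, Gamma_vvv = 0.000000
  tau = 0.750000: gamma = (0.250000, 0.906250), gamma' = (0.333333, 1.416667); Gamma_uuu = 0.000000, Gamma_uuv = 0.000000, Gamma_uvv = 0.000000, Gamma_vuu = 0.000000, Gamma_vuv = 0.000000, Gamma_vvv = 0.000000
  tau = 0.875000: gamma = (0.291667, 1.091146), gamma' = (0.333333, 1.541667); Gamma_uuu = 0.000000, Gamma_uuv = 0.000000, Gamma_uvv = 0.000000, Gamma_vuu = 0.000000, Gamma_vuv = 0.000000, Gamma_vvv = 0.000000
  tau = 1.000000: gamma = (0.333333, 1.291667), gamma' = (0.333333, 1.666667); Gamma_uuu = 0.000000, Gamma_uuv = 0.000000, Gamma_uvv = 0.000000, Gamma_vuu = 0.000000, Gamma_vuv = 0.000000, Gamma_vvv = 0.000000
step 0: V^u = 1.0000, V^v = 2.0000
step 1: k1 = (0.000000, 0.000000), k2 = (0.000000, 0.000000), k3 = (0.000000, 0.000000), k4 = (0.000000, 0.000000); V <- V + (h/6)(k1 + 2k2 + 2k3 + k4): V^u = 1.0000, V^v = 2.0000
step 2: k1 = (0.000000, 0.000000), k2 = (0.000000, 0.000000), k3 = (0.000000, 0.000000), k4 = (0.000000, 0.000000); V <- V + (h/6)(k1 + 2k2 + 2k3 + k4): V^u = 1.0000, V^v = 2.0000
step 3: k1 = (0.000000, 0.000000), k2 = (0.000000, 0.000000), k3 = (0.000000, 0.000000), k4 = (0.000000, 0.000000); V <- V + (h/6)(k1 + 2k2 + 2k3 + k4): V^u = 1.0000, V^v = 2.0000
step 4: k1 = (0.000000, 0.000000), k2 = (0.000000, 0.000000), k3 = (0.000000, 0.000000), k4 = (0.000000, 0.000000); V <- V + (h/6)(k1 + 2k2 + 2k3 + k4): V^u = 1.0000, V^v = 2.0000


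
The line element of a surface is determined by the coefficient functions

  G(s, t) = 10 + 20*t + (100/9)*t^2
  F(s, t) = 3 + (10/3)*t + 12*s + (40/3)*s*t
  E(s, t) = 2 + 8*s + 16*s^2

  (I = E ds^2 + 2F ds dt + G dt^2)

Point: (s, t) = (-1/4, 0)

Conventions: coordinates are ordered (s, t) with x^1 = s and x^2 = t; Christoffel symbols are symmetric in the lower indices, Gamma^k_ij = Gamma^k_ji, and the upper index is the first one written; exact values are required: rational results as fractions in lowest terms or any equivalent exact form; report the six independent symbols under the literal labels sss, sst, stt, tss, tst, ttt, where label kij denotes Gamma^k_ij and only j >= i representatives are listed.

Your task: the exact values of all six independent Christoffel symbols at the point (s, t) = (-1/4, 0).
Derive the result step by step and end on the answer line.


E = 1, F = 0, G = 10 at the point
E_s = 0, E_t = 0, F_s = 12, F_t = 0, G_s = 0, G_t = 20
EG - F^2 = 10;  g^inv = (1/10) * [[10, 0], [0, 1]]
first-kind symbols [ij,l] = (1/2)(d_i g_jl + d_j g_il - d_l g_ij): [ss,s] = E_s/2 = 0, [ss,t] = F_s - E_t/2 = 12, [st,s] = E_t/2 = 0, [st,t] = G_s/2 = 0, [tt,s] = F_t - G_s/2 = 0, [tt,t] = G_t/2 = 10
Gamma^s_ij = (G*[ij,s] - F*[ij,t])/(EG - F^2), Gamma^t_ij = (E*[ij,t] - F*[ij,s])/(EG - F^2)

Answer: Gamma_sss = 0, Gamma_sst = 0, Gamma_stt = 0, Gamma_tss = 6/5, Gamma_tst = 0, Gamma_ttt = 1


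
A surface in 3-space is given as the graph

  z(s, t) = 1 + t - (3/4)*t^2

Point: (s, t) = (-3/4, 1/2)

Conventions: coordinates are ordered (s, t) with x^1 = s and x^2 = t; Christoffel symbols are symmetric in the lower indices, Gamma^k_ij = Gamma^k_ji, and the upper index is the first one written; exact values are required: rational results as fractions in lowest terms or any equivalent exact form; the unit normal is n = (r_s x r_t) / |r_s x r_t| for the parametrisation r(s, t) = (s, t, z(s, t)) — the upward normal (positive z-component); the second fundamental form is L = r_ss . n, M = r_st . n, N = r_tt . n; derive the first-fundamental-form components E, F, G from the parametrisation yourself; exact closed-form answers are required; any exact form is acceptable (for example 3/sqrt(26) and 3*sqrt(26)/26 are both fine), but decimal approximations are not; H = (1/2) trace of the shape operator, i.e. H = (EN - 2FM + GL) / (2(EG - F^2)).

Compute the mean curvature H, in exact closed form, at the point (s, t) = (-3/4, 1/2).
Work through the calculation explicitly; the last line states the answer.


z_s = 0, z_t = 1/4, z_ss = 0, z_st = 0, z_tt = -3/2
E = 1, F = 0, G = 17/16; answer radicand W^2 = 17/16
unnormalised second-form numerators: l = 0, m = 0, n = -3/2; L = l/sqrt(17/16), and similarly M = m/sqrt(W^2), N = n/sqrt(W^2)
H = (E*n - 2*F*m + G*l) / (2*(EG - F^2)*sqrt(W^2)); E*n - 2*F*m + G*l = -3/2, EG - F^2 = 17/16, so H = (-12/17)/sqrt(17/16)

Answer: H = -48*sqrt(17)/289


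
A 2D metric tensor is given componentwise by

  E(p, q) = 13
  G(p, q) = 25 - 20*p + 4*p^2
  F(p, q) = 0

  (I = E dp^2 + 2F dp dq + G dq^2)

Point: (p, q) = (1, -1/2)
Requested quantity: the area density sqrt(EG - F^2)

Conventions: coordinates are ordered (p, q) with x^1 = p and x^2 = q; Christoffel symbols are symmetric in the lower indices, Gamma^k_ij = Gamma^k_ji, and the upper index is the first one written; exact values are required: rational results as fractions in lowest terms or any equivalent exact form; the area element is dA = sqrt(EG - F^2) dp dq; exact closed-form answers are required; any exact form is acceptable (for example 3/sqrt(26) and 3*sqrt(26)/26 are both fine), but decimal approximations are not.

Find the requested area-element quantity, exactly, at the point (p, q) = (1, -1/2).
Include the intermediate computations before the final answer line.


E = 13, F = 0, G = 9; EG - F^2 = 117

Answer: sqrt(EG - F^2) = 3*sqrt(13)


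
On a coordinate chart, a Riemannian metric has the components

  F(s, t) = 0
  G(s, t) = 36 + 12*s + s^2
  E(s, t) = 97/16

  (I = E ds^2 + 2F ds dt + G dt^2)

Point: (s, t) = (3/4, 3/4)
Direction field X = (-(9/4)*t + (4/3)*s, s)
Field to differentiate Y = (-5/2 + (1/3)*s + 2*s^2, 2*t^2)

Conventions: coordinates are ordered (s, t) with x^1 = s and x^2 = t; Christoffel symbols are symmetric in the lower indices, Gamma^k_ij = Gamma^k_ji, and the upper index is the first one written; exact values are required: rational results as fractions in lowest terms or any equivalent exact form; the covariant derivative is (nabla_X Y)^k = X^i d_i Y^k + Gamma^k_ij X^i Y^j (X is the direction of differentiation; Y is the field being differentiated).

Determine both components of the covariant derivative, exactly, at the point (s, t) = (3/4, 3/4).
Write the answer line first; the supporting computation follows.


Answer: (nabla_X Y)^s = -3761/1164, (nabla_X Y)^t = 193/96

E = 97/16, F = 0, G = 729/16 at the point
E_s = 0, E_t = 0, F_s = 0, F_t = 0, G_s = 27/2, G_t = 0
EG - F^2 = 70713/256;  g^inv = (256/70713) * [[729/16, 0], [0, 97/16]]
first-kind symbols [ij,l] = (1/2)(d_i g_jl + d_j g_il - d_l g_ij): [ss,s] = E_s/2 = 0, [ss,t] = F_s - E_t/2 = 0, [st,s] = E_t/2 = 0, [st,t] = G_s/2 = 27/4, [tt,s] = F_t - G_s/2 = -27/4, [tt,t] = G_t/2 = 0
Gamma^s_ij = (G*[ij,s] - F*[ij,t])/(EG - F^2), Gamma^t_ij = (E*[ij,t] - F*[ij,s])/(EG - F^2)
Gamma_sss = 0, Gamma_sst = 0, Gamma_stt = -108/97, Gamma_tss = 0, Gamma_tst = 4/27, Gamma_ttt = 0
X = (-11/16, 3/4), Y = (-9/8, 9/8) at the point


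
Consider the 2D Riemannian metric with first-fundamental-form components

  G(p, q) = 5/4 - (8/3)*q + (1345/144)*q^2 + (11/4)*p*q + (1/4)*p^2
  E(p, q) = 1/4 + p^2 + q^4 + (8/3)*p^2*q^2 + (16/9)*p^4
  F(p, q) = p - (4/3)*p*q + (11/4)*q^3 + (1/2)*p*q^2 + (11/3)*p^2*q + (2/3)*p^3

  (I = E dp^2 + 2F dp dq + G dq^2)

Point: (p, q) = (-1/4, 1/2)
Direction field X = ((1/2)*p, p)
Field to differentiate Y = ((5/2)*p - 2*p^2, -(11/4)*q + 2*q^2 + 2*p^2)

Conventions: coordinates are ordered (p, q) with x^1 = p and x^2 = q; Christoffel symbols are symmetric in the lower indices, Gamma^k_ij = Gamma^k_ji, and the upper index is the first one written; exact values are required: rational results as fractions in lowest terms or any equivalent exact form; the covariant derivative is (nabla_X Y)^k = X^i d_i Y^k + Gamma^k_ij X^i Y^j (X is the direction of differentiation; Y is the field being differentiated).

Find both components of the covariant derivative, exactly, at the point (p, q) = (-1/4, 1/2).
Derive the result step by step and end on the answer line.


E = 61/144, F = 1/3, G = 277/144 at the point
E_p = -17/18, E_q = 2/3, F_p = -1/3, F_q = 5/2, G_p = 5/4, G_q = 431/72
EG - F^2 = 14593/20736;  g^inv = (20736/14593) * [[277/144, -1/3], [-1/3, 61/144]]
first-kind symbols [ij,l] = (1/2)(d_i g_jl + d_j g_il - d_l g_ij): [pp,p] = E_p/2 = -17/36, [pp,q] = F_p - E_q/2 = -2/3, [pq,p] = E_q/2 = 1/3, [pq,q] = G_p/2 = 5/8, [qq,p] = F_q - G_p/2 = 15/8, [qq,q] = G_q/2 = 431/144
Gamma^p_ij = (G*[ij,p] - F*[ij,q])/(EG - F^2), Gamma^q_ij = (E*[ij,q] - F*[ij,p])/(EG - F^2)
Gamma_ppp = -14228/14593, Gamma_ppq = 8976/14593, Gamma_pqq = 54102/14593, Gamma_qpp = -2592/14593, Gamma_qpq = 3186/14593, Gamma_qqq = 13331/14593
X = (-1/8, -1/4), Y = (-3/4, -3/4) at the point

Answer: (nabla_X Y)^p = 79205/233488, (nabla_X Y)^q = 123407/233488


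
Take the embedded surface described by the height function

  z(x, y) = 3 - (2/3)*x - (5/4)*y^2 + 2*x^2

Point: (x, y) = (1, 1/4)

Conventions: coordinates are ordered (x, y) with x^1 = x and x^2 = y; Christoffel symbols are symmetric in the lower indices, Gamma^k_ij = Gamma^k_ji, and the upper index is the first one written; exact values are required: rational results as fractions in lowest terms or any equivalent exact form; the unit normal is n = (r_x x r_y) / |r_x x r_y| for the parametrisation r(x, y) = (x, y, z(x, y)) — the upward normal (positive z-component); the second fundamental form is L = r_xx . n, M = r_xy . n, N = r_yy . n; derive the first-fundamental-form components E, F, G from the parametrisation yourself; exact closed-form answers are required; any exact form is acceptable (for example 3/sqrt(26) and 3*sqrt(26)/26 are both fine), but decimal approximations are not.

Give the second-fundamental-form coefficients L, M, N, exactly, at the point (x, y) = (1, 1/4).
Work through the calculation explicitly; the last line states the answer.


z_x = 10/3, z_y = -5/8, z_xx = 4, z_xy = 0, z_yy = -5/2
E = 109/9, F = -25/12, G = 89/64; answer radicand W^2 = 7201/576
unnormalised second-form numerators: l = 4, m = 0, n = -5/2; L = l/sqrt(7201/576), and similarly M = m/sqrt(W^2), N = n/sqrt(W^2)

Answer: L = 96*sqrt(7201)/7201, M = 0, N = -60*sqrt(7201)/7201


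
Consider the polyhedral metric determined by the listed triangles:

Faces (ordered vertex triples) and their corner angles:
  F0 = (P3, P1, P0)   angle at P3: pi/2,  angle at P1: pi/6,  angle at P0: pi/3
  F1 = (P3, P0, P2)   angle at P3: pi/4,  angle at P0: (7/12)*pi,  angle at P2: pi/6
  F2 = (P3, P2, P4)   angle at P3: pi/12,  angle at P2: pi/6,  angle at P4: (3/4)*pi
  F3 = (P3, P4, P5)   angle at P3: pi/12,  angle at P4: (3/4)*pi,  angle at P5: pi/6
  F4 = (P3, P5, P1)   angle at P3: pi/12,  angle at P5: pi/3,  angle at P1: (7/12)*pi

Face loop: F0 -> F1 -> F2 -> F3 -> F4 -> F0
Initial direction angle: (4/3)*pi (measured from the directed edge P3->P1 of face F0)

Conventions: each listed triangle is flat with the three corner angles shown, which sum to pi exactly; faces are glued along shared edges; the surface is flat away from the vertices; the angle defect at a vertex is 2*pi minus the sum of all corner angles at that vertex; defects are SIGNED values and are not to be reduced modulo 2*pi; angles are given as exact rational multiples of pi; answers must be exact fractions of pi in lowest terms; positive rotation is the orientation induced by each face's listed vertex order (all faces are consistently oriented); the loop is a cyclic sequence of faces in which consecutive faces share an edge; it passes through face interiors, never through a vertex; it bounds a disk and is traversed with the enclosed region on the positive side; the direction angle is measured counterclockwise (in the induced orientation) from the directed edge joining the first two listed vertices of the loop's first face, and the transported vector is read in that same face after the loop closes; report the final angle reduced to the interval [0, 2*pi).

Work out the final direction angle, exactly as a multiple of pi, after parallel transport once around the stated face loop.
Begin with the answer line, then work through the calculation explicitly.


Answer: final direction angle = pi/3

enclosed vertex P3: corner angles sum to pi, defect = 2*pi - pi = pi
transport around the loop rotates by the sum of enclosed defects; add to the initial angle mod 2*pi
final angle = (4/3)*pi + pi = pi/3 (mod 2*pi)


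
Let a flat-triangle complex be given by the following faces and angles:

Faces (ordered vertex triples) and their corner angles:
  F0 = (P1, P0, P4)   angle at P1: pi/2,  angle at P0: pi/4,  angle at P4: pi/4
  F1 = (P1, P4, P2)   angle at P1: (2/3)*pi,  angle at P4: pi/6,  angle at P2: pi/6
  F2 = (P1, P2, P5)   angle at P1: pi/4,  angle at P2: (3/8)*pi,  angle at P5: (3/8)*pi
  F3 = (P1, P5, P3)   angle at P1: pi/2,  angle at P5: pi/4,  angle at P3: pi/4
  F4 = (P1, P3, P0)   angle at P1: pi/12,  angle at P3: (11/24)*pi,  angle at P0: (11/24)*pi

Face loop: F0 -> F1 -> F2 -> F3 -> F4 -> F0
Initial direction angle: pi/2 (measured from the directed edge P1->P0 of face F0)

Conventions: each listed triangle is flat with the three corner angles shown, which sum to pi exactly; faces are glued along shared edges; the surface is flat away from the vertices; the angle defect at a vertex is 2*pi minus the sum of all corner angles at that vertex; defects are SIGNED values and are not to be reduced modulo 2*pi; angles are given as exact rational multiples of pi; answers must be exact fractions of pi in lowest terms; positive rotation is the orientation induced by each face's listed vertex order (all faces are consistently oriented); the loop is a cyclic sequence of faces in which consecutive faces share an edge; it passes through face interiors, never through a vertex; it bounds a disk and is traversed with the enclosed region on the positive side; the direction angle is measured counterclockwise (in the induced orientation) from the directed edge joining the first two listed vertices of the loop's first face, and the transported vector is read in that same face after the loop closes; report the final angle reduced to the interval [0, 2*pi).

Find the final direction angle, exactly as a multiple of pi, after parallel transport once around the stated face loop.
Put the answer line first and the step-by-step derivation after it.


Answer: final direction angle = pi/2

enclosed vertex P1: corner angles sum to 2*pi, defect = 2*pi - 2*pi = 0
the final direction is the initial angle plus the enclosed defects, taken mod 2*pi in the induced orientation
final angle = pi/2 + 0 = pi/2 (mod 2*pi)


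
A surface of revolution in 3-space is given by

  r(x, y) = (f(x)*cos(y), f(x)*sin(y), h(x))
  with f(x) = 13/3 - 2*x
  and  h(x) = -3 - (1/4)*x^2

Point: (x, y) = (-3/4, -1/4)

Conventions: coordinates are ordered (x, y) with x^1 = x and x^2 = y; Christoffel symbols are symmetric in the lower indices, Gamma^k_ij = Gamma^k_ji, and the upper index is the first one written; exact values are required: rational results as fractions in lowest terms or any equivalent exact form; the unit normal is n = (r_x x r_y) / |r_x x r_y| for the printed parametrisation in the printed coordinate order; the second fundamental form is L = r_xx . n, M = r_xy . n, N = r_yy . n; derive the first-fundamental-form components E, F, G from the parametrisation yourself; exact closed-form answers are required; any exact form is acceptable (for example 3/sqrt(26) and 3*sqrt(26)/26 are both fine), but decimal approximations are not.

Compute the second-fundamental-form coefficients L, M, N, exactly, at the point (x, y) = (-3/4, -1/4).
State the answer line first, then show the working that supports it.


Answer: L = 8*sqrt(265)/265, M = 0, N = 7*sqrt(265)/106

f = 35/6, f' = -2, f'' = 0, h' = 3/8, h'' = -1/2
E = 265/64, F = 0, G = 1225/36; answer radicand W^2 = 265/64
unnormalised second-form numerators: l = 1, m = 0, n = 35/16; L = l/sqrt(265/64), and similarly M = m/sqrt(W^2), N = n/sqrt(W^2)


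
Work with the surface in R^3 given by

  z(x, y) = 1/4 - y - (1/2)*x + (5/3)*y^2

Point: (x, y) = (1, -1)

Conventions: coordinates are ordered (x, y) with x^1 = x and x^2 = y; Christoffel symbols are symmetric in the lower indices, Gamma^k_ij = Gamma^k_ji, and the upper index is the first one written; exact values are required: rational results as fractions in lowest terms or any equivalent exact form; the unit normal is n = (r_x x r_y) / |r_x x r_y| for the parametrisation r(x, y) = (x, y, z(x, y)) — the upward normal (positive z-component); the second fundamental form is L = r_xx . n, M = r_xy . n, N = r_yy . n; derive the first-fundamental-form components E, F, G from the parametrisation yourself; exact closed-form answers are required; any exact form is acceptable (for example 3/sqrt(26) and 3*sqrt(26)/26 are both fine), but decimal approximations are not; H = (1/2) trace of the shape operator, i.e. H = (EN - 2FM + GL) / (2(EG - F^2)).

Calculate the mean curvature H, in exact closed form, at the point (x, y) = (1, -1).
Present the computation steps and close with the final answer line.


z_x = -1/2, z_y = -13/3, z_xx = 0, z_xy = 0, z_yy = 10/3
E = 5/4, F = 13/6, G = 178/9; answer radicand W^2 = 721/36
unnormalised second-form numerators: l = 0, m = 0, n = 10/3; L = l/sqrt(721/36), and similarly M = m/sqrt(W^2), N = n/sqrt(W^2)
H = (E*n - 2*F*m + G*l) / (2*(EG - F^2)*sqrt(W^2)); E*n - 2*F*m + G*l = 25/6, EG - F^2 = 721/36, so H = (75/721)/sqrt(721/36)

Answer: H = 450*sqrt(721)/519841


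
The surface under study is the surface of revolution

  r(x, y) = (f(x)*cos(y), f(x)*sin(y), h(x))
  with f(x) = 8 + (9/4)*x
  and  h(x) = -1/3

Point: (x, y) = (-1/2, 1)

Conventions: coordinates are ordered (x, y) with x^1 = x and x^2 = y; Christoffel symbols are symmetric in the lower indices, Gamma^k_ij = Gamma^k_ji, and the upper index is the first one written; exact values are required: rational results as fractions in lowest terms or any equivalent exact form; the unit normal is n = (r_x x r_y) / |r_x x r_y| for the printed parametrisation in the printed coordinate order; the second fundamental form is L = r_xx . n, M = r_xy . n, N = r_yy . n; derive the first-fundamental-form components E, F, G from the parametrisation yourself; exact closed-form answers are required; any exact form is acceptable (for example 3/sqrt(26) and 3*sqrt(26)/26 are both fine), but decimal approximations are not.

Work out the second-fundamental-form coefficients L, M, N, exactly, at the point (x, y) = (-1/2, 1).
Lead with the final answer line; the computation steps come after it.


Answer: L = 0, M = 0, N = 0

f = 55/8, f' = 9/4, f'' = 0, h' = 0, h'' = 0
E = 81/16, F = 0, G = 3025/64; answer radicand W^2 = 81/16
unnormalised second-form numerators: l = 0, m = 0, n = 0; L = l/sqrt(81/16), and similarly M = m/sqrt(W^2), N = n/sqrt(W^2)


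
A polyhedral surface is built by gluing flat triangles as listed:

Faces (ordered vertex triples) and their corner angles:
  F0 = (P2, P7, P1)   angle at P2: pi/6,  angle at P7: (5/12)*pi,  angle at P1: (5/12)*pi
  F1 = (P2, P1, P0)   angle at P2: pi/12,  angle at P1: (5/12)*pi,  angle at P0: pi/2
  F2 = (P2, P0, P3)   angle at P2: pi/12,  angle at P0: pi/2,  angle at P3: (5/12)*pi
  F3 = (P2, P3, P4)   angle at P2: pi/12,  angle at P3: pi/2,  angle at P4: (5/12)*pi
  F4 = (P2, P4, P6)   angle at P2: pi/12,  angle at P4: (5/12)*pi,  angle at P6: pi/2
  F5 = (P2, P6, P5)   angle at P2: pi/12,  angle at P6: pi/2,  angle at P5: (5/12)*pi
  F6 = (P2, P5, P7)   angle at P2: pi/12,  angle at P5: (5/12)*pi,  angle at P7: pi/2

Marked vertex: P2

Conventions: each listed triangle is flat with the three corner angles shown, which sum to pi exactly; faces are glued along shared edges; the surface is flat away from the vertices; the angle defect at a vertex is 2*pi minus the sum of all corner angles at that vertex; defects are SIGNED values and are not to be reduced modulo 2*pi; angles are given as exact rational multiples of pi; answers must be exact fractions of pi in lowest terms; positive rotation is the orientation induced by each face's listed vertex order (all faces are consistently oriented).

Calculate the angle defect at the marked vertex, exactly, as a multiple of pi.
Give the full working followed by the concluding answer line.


Sum of corner angles at P2: (2/3)*pi
defect = 2*pi - (2/3)*pi

Answer: defect(P2) = (4/3)*pi


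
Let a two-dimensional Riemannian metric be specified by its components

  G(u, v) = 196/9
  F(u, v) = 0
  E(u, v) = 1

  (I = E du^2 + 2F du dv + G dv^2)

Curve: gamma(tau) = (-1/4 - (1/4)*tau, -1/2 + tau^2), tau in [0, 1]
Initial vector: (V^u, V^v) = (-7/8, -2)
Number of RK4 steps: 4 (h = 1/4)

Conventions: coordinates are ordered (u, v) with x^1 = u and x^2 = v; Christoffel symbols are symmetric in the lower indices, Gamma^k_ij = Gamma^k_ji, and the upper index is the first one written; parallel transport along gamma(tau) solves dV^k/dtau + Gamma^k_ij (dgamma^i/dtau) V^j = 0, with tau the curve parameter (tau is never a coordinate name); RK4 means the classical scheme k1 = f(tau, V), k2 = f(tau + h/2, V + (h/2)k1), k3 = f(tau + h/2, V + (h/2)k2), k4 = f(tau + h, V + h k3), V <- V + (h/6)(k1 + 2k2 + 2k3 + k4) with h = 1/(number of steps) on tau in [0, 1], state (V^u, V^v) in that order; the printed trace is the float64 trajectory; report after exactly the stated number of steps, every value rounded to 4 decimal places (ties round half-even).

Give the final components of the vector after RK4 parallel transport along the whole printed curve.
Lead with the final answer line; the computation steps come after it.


Answer: V^u = -0.8750, V^v = -2.0000

gamma'(tau) = (-1/4, 2*tau); f(tau, V)^k = -Gamma^k_ij(gamma(tau)) gamma'^i(tau) V^j; h = 1/4; intermediate values shown to 6 dp
curve data and Christoffel symbols at the stage parameters:
  tau = 0.000000: gamma = (-0.250000, -0.500000), gamma' = (-0.250000, 0.000000); Gamma_uuu = 0.000000, Gamma_uuv = 0.000000, Gamma_uvv = 0.000000, Gamma_vuu = 0.000000, Gamma_vuv = 0.000000, Gamma_vvv = 0.000000
  tau = 0.125000: gamma = (-0.281250, -0.484375), gamma' = (-0.250000, 0.250000); Gamma_uuu = 0.000000, Gamma_uuv = 0.000000, Gamma_uvv = 0.000000, Gamma_vuu = 0.000000, Gamma_vuv = 0.000000, Gamma_vvv = 0.000000
  tau = 0.250000: gamma = (-0.312500, -0.437500), gamma' = (-0.250000, 0.500000); Gamma_uuu = 0.000000, Gamma_uuv = 0.000000, Gamma_uvv = 0.000000, Gamma_vuu = 0.000000, Gamma_vuv = 0.000000, Gamma_vvv = 0.000000
  tau = 0.375000: gamma = (-0.343750, -0.359375), gamma' = (-0.250000, 0.750000); Gamma_uuu = 0.000000, Gamma_uuv = 0.000000, Gamma_uvv = 0.000000, Gamma_vuu = 0.000000, Gamma_vuv = 0.000000, Gamma_vvv = 0.000000
  tau = 0.500000: gamma = (-0.375000, -0.250000), gamma' = (-0.250000, 1.000000); Gamma_uuu = 0.000000, Gamma_uuv = 0.000000, Gamma_uvv = 0.000000, Gamma_vuu = 0.000000, Gamma_vuv = 0.000000, Gamma_vvv = 0.000000
  tau = 0.625000: gamma = (-0.406250, -0.109375), gamma' = (-0.250000, 1.250000); Gamma_uuu = 0.000000, Gamma_uuv = 0.000000, Gamma_uvv = 0.000000, Gamma_vuu = 0.000000, Gamma_vuv = 0.000000, Gamma_vvv = 0.000000
  tau = 0.750000: gamma = (-0.437500, 0.062500), gamma' = (-0.250000, 1.500000); Gamma_uuu = 0.000000, Gamma_uuv = 0.000000, Gamma_uvv = 0.000000, Gamma_vuu = 0.000000, Gamma_vuv = 0.000000, Gamma_vvv = 0.000000
  tau = 0.875000: gamma = (-0.468750, 0.265625), gamma' = (-0.250000, 1.750000); Gamma_uuu = 0.000000, Gamma_uuv = 0.000000, Gamma_uvv = 0.000000, Gamma_vuu = 0.000000, Gamma_vuv = 0.000000, Gamma_vvv = 0.000000
  tau = 1.000000: gamma = (-0.500000, 0.500000), gamma' = (-0.250000, 2.000000); Gamma_uuu = 0.000000, Gamma_uuv = 0.000000, Gamma_uvv = 0.000000, Gamma_vuu = 0.000000, Gamma_vuv = 0.000000, Gamma_vvv = 0.000000
step 0: V^u = -0.8750, V^v = -2.0000
step 1: k1 = (0.000000, 0.000000), k2 = (0.000000, 0.000000), k3 = (0.000000, 0.000000), k4 = (0.000000, 0.000000); V <- V + (h/6)(k1 + 2k2 + 2k3 + k4): V^u = -0.8750, V^v = -2.0000
step 2: k1 = (0.000000, 0.000000), k2 = (0.000000, 0.000000), k3 = (0.000000, 0.000000), k4 = (0.000000, 0.000000); V <- V + (h/6)(k1 + 2k2 + 2k3 + k4): V^u = -0.8750, V^v = -2.0000
step 3: k1 = (0.000000, 0.000000), k2 = (0.000000, 0.000000), k3 = (0.000000, 0.000000), k4 = (0.000000, 0.000000); V <- V + (h/6)(k1 + 2k2 + 2k3 + k4): V^u = -0.8750, V^v = -2.0000
step 4: k1 = (0.000000, 0.000000), k2 = (0.000000, 0.000000), k3 = (0.000000, 0.000000), k4 = (0.000000, 0.000000); V <- V + (h/6)(k1 + 2k2 + 2k3 + k4): V^u = -0.8750, V^v = -2.0000
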